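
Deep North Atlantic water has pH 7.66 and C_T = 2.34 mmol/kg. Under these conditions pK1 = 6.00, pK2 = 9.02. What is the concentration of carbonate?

[CO3²⁻] = 0.0959 mmol/kg

α₂ = 1 / (1 + [H⁺]/K2 + [H⁺]²/(K1K2)) = 1 / (1 + 10^+1.36 + 10^-0.30)
   = 1 / (1 + 22.909 + 0.50119) = 1/24.410 = 0.04097
[CO3²⁻] = α₂ × DIC = 0.04097 × 2.34 = 0.0959 mmol/kg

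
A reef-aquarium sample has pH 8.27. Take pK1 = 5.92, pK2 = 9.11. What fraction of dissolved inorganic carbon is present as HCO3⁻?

α₁ = 0.870

α₁ = 1 / (1 + [H⁺]/K1 + K2/[H⁺]) = 1 / (1 + 10^-2.35 + 10^-0.84)
   = 1 / (1 + 0.0044668 + 0.14454) = 1/1.1490 = 0.8703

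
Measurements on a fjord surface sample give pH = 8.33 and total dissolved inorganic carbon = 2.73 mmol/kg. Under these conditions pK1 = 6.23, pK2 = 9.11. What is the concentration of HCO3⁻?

[HCO3⁻] = 2.33 mmol/kg

α₁ = 1 / (1 + [H⁺]/K1 + K2/[H⁺]) = 1 / (1 + 10^-2.10 + 10^-0.78)
   = 1 / (1 + 0.0079433 + 0.16596) = 1/1.1739 = 0.8519
[HCO3⁻] = α₁ × DIC = 0.8519 × 2.73 = 2.33 mmol/kg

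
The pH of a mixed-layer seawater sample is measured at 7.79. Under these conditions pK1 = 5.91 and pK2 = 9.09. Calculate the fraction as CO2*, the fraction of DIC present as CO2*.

α₀ = 0.0124

α₀ = 1 / (1 + K1/[H⁺] + K1K2/[H⁺]²) = 1 / (1 + 10^+1.88 + 10^+0.58)
   = 1 / (1 + 75.858 + 3.8019) = 1/80.660 = 0.01240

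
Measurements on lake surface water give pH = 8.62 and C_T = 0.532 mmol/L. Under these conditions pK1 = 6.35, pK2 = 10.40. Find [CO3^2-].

α₂ = 1 / (1 + [H⁺]/K2 + [H⁺]²/(K1K2)) = 1 / (1 + 10^+1.78 + 10^-0.49)
   = 1 / (1 + 60.256 + 0.32359) = 1/61.580 = 0.01624
[CO3²⁻] = α₂ × DIC = 0.01624 × 0.532 = 0.00864 mmol/L = 8.64 μmol/L

[CO3²⁻] = 8.64 μmol/L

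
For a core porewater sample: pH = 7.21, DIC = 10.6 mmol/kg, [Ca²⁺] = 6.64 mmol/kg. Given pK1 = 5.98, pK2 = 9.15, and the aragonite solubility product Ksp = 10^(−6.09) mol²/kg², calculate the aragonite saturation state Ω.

Ω = 0.929

α₂ = 1 / (1 + [H⁺]/K2 + [H⁺]²/(K1K2)) = 1 / (1 + 10^+1.94 + 10^+0.71)
   = 1 / (1 + 87.096 + 5.1286) = 1/93.225 = 0.01073
[CO3²⁻] = α₂ × DIC = 0.01073 × 10.6 = 0.1137 mmol/kg
Ksp = 10^(−6.09) = 8.128×10^-7
Ω = [Ca²⁺][CO3²⁻]/Ksp = (6.64×10^-3)(1.137×10^-4) / 8.128×10^-7 = 0.929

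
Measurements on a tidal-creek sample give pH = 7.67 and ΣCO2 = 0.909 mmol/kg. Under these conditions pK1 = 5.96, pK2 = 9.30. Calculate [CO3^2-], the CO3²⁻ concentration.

α₂ = 1 / (1 + [H⁺]/K2 + [H⁺]²/(K1K2)) = 1 / (1 + 10^+1.63 + 10^-0.08)
   = 1 / (1 + 42.658 + 0.83176) = 1/44.490 = 0.02248
[CO3²⁻] = α₂ × DIC = 0.02248 × 0.909 = 0.0204 mmol/kg

[CO3²⁻] = 0.0204 mmol/kg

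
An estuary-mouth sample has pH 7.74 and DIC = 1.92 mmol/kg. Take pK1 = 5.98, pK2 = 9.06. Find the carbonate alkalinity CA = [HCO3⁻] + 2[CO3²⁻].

CA = 1.97 mmol/kg

CA = [HCO3⁻] + 2[CO3²⁻] = (α₁ + 2α₂)·DIC
At pH 7.74: [H⁺]/K1 = 10^-1.76 = 0.017378, K2/[H⁺] = 10^-1.32 = 0.047863
α₁ = 1/(1 + 0.017378 + 0.047863) = 1/1.0652 = 0.9388; α₂ = α₁·K2/[H⁺] = 0.04493
α₁ + 2α₂ = 1.0286
CA = 1.0286 × 1.92 = 1.97 mmol/kg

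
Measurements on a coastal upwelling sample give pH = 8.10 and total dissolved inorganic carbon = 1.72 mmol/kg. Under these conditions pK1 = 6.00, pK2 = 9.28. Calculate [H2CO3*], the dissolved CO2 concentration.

[CO2*] = 12.7 μmol/kg

α₀ = 1 / (1 + K1/[H⁺] + K1K2/[H⁺]²) = 1 / (1 + 10^+2.10 + 10^+0.92)
   = 1 / (1 + 125.89 + 8.3176) = 1/135.21 = 0.007396
[CO2*] = α₀ × DIC = 0.007396 × 1.72 = 0.0127 mmol/kg = 12.7 μmol/kg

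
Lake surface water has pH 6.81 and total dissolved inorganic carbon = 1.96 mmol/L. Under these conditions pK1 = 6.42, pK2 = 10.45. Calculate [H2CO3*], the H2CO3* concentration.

α₀ = 1 / (1 + K1/[H⁺] + K1K2/[H⁺]²) = 1 / (1 + 10^+0.39 + 10^-3.25)
   = 1 / (1 + 2.4547 + 0.00056234) = 1/3.4553 = 0.2894
[CO2*] = α₀ × DIC = 0.2894 × 1.96 = 0.567 mmol/L

[CO2*] = 0.567 mmol/L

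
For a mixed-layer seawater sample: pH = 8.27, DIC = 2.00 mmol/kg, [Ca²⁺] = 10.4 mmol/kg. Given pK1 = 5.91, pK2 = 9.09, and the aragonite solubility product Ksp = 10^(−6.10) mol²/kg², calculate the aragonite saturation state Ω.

Ω = 3.43

α₂ = 1 / (1 + [H⁺]/K2 + [H⁺]²/(K1K2)) = 1 / (1 + 10^+0.82 + 10^-1.54)
   = 1 / (1 + 6.6069 + 0.028840) = 1/7.6358 = 0.1310
[CO3²⁻] = α₂ × DIC = 0.1310 × 2.00 = 0.2619 mmol/kg
Ksp = 10^(−6.10) = 7.943×10^-7
Ω = [Ca²⁺][CO3²⁻]/Ksp = (10.4×10^-3)(2.619×10^-4) / 7.943×10^-7 = 3.43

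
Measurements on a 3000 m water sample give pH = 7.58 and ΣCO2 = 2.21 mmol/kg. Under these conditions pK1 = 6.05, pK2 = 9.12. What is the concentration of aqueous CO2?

α₀ = 1 / (1 + K1/[H⁺] + K1K2/[H⁺]²) = 1 / (1 + 10^+1.53 + 10^-0.01)
   = 1 / (1 + 33.884 + 0.97724) = 1/35.862 = 0.02788
[CO2*] = α₀ × DIC = 0.02788 × 2.21 = 0.0616 mmol/kg

[CO2*] = 0.0616 mmol/kg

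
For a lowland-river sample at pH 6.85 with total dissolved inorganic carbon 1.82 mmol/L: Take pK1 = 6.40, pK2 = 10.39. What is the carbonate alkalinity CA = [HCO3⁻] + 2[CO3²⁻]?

CA = [HCO3⁻] + 2[CO3²⁻] = (α₁ + 2α₂)·DIC
At pH 6.85: [H⁺]/K1 = 10^-0.45 = 0.35481, K2/[H⁺] = 10^-3.54 = 0.00028840
α₁ = 1/(1 + 0.35481 + 0.00028840) = 1/1.3551 = 0.7380; α₂ = α₁·K2/[H⁺] = 0.0002128
α₁ + 2α₂ = 0.7384
CA = 0.7384 × 1.82 = 1.34 mmol/L

CA = 1.34 mmol/L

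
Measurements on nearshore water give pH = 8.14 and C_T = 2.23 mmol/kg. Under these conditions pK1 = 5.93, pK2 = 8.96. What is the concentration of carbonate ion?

[CO3²⁻] = 0.292 mmol/kg

α₂ = 1 / (1 + [H⁺]/K2 + [H⁺]²/(K1K2)) = 1 / (1 + 10^+0.82 + 10^-1.39)
   = 1 / (1 + 6.6069 + 0.040738) = 1/7.6477 = 0.1308
[CO3²⁻] = α₂ × DIC = 0.1308 × 2.23 = 0.292 mmol/kg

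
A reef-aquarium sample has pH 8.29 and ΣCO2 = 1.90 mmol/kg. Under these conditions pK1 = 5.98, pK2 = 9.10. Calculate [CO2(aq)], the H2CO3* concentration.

α₀ = 1 / (1 + K1/[H⁺] + K1K2/[H⁺]²) = 1 / (1 + 10^+2.31 + 10^+1.50)
   = 1 / (1 + 204.17 + 31.623) = 1/236.80 = 0.004223
[CO2*] = α₀ × DIC = 0.004223 × 1.90 = 0.00802 mmol/kg = 8.02 μmol/kg

[CO2*] = 8.02 μmol/kg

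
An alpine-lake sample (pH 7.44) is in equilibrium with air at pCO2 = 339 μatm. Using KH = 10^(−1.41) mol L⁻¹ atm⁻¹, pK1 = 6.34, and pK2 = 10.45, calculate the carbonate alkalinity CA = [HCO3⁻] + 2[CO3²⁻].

CA = 0.166 mmol/L

[CO2*] = KH · pCO2 = 10^(−1.41) × 339×10^-6 = 1.319×10^-5 mol/L
α₀ = 1/(1 + K1/[H⁺] + K1K2/[H⁺]²) = 1/(1 + 10^+1.10 + 10^-1.91) = 0.07352
DIC = [CO2*]/α₀ = 1.319×10^-5 / 0.07352 = 0.1794 mmol/L
CA = (α₁ + 2α₂)·DIC = (0.9256 + 2×0.0009045) × 0.1794 = 0.166 mmol/L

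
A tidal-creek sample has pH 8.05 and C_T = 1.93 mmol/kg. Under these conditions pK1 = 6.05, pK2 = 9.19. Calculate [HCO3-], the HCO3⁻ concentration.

α₁ = 1 / (1 + [H⁺]/K1 + K2/[H⁺]) = 1 / (1 + 10^-2.00 + 10^-1.14)
   = 1 / (1 + 0.010000 + 0.072444) = 1/1.0824 = 0.9238
[HCO3⁻] = α₁ × DIC = 0.9238 × 1.93 = 1.78 mmol/kg

[HCO3⁻] = 1.78 mmol/kg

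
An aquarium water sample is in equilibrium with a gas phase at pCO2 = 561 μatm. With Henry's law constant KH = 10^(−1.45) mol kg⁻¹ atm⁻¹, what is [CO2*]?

[CO2*] = 19.9 μmol/kg

KH = 10^(−1.45) = 3.548×10^-2 mol kg⁻¹ atm⁻¹
[CO2*] = KH · pCO2 = 3.548×10^-2 × 561×10^-6 atm = 1.99×10^-5 mol/kg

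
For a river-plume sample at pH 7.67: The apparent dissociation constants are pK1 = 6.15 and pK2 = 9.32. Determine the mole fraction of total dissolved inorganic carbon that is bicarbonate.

α₁ = 1 / (1 + [H⁺]/K1 + K2/[H⁺]) = 1 / (1 + 10^-1.52 + 10^-1.65)
   = 1 / (1 + 0.030200 + 0.022387) = 1/1.0526 = 0.9500

α₁ = 0.950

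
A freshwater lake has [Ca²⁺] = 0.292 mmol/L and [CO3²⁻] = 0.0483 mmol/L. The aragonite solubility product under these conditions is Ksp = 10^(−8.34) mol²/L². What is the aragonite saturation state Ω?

Ksp = 10^(−8.34) = 4.571×10^-9
Ω = [Ca²⁺][CO3²⁻]/Ksp = (0.292×10^-3)(0.0483×10^-3) / 4.571×10^-9 = 3.09

Ω = 3.09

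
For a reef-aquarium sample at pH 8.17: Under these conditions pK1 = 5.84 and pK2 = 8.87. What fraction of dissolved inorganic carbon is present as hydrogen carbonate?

α₁ = 0.830

α₁ = 1 / (1 + [H⁺]/K1 + K2/[H⁺]) = 1 / (1 + 10^-2.33 + 10^-0.70)
   = 1 / (1 + 0.0046774 + 0.19953) = 1/1.2042 = 0.8304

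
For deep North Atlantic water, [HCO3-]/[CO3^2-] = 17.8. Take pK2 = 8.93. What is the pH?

From K2 = [H⁺][CO3^2-]/[HCO3-]:  pH = pK2 − log₁₀([HCO3-]/[CO3^2-])
log₁₀(17.8) = +1.250
pH = 8.93 − (+1.250) = 7.68

pH = 7.68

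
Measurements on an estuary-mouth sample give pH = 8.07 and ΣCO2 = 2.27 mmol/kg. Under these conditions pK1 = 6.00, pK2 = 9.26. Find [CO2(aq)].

[CO2*] = 18.0 μmol/kg

α₀ = 1 / (1 + K1/[H⁺] + K1K2/[H⁺]²) = 1 / (1 + 10^+2.07 + 10^+0.88)
   = 1 / (1 + 117.49 + 7.5858) = 1/126.08 = 0.007932
[CO2*] = α₀ × DIC = 0.007932 × 2.27 = 0.0180 mmol/kg = 18.0 μmol/kg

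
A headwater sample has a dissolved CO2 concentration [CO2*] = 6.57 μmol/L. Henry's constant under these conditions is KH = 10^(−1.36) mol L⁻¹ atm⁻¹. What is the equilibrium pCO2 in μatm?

pCO2 = 151 μatm

KH = 10^(−1.36) = 4.365×10^-2 mol L⁻¹ atm⁻¹
pCO2 = [CO2*]/KH = 6.57×10^-6 / 4.365×10^-2 = 1.51×10^-4 atm = 151 μatm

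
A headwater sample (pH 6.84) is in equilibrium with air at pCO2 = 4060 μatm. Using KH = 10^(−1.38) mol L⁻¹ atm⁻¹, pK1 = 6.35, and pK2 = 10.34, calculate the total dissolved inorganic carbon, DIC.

DIC = 0.692 mmol/L

[CO2*] = KH · pCO2 = 10^(−1.38) × 4060×10^-6 = 1.692×10^-4 mol/L
α₀ = 1/(1 + K1/[H⁺] + K1K2/[H⁺]²) = 1/(1 + 10^+0.49 + 10^-3.01) = 0.2444
DIC = [CO2*]/α₀ = 1.692×10^-4 / 0.2444 = 0.692 mmol/L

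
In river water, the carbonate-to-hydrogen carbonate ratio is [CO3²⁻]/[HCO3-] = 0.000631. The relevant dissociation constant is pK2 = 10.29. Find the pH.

From K2 = [H⁺][CO3²⁻]/[HCO3-]:  pH = pK2 + log₁₀([CO3²⁻]/[HCO3-])
log₁₀(0.000631) = -3.200
pH = 10.29 + (-3.200) = 7.09

pH = 7.09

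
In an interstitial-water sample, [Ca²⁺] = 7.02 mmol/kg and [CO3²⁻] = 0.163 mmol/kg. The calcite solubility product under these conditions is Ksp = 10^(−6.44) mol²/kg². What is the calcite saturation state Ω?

Ω = 3.15

Ksp = 10^(−6.44) = 3.631×10^-7
Ω = [Ca²⁺][CO3²⁻]/Ksp = (7.02×10^-3)(0.163×10^-3) / 3.631×10^-7 = 3.15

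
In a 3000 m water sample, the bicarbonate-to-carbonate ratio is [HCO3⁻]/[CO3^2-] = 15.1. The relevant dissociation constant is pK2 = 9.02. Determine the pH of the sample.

From K2 = [H⁺][CO3^2-]/[HCO3⁻]:  pH = pK2 − log₁₀([HCO3⁻]/[CO3^2-])
log₁₀(15.1) = +1.179
pH = 9.02 − (+1.179) = 7.84

pH = 7.84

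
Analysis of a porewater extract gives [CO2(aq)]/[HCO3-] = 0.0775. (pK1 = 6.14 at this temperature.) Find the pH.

pH = 7.25

From K1 = [H⁺][HCO3-]/[CO2(aq)]:  pH = pK1 − log₁₀([CO2(aq)]/[HCO3-])
log₁₀(0.0775) = -1.111
pH = 6.14 − (-1.111) = 7.25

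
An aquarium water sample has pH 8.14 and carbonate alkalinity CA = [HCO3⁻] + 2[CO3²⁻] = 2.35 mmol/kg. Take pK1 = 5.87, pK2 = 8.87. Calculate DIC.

DIC = 2.04 mmol/kg

CA = [HCO3⁻] + 2[CO3²⁻] = (α₁ + 2α₂)·DIC
At pH 8.14: [H⁺]/K1 = 10^-2.27 = 0.0053703, K2/[H⁺] = 10^-0.73 = 0.18621
α₁ = 1/(1 + 0.0053703 + 0.18621) = 1/1.1916 = 0.8392; α₂ = α₁·K2/[H⁺] = 0.1563
α₁ + 2α₂ = 1.1518
DIC = CA / (α₁ + 2α₂) = 2.35 / 1.1518 = 2.04 mmol/kg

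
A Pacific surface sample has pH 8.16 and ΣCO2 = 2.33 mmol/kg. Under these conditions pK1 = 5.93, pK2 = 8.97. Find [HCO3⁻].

[HCO3⁻] = 2.01 mmol/kg

α₁ = 1 / (1 + [H⁺]/K1 + K2/[H⁺]) = 1 / (1 + 10^-2.23 + 10^-0.81)
   = 1 / (1 + 0.0058884 + 0.15488) = 1/1.1608 = 0.8615
[HCO3⁻] = α₁ × DIC = 0.8615 × 2.33 = 2.01 mmol/kg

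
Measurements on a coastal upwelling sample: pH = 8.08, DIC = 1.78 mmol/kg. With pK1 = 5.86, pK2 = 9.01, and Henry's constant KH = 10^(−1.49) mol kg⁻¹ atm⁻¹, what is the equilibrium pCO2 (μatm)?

pCO2 = 295 μatm

α₀ = 1 / (1 + K1/[H⁺] + K1K2/[H⁺]²) = 1 / (1 + 10^+2.22 + 10^+1.29)
   = 1 / (1 + 165.96 + 19.498) = 1/186.46 = 0.005363
[CO2*] = α₀ × DIC = 0.005363 × 1.78 = 0.009546 mmol/kg = 9.546 μmol/kg
pCO2 = [CO2*]/KH = 9.546×10^-6 / 3.236×10^-2 = 295 μatm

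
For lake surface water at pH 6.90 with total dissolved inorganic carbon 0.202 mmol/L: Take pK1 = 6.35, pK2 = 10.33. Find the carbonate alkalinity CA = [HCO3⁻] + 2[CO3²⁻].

CA = 0.158 mmol/L

CA = [HCO3⁻] + 2[CO3²⁻] = (α₁ + 2α₂)·DIC
At pH 6.90: [H⁺]/K1 = 10^-0.55 = 0.28184, K2/[H⁺] = 10^-3.43 = 0.00037154
α₁ = 1/(1 + 0.28184 + 0.00037154) = 1/1.2822 = 0.7799; α₂ = α₁·K2/[H⁺] = 0.0002898
α₁ + 2α₂ = 0.7805
CA = 0.7805 × 0.202 = 0.158 mmol/L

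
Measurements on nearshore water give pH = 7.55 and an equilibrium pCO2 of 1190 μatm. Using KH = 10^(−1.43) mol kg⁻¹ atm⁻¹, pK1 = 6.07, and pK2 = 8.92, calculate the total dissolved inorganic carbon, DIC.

[CO2*] = KH · pCO2 = 10^(−1.43) × 1190×10^-6 = 4.421×10^-5 mol/kg
α₀ = 1/(1 + K1/[H⁺] + K1K2/[H⁺]²) = 1/(1 + 10^+1.48 + 10^+0.11) = 0.03078
DIC = [CO2*]/α₀ = 4.421×10^-5 / 0.03078 = 1.44 mmol/kg

DIC = 1.44 mmol/kg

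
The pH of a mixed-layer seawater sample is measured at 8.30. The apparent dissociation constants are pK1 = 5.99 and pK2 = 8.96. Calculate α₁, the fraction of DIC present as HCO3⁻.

α₁ = 0.817

α₁ = 1 / (1 + [H⁺]/K1 + K2/[H⁺]) = 1 / (1 + 10^-2.31 + 10^-0.66)
   = 1 / (1 + 0.0048978 + 0.21878) = 1/1.2237 = 0.8172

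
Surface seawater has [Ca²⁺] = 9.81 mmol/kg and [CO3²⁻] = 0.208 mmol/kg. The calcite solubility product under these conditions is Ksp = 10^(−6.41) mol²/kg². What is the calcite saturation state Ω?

Ksp = 10^(−6.41) = 3.890×10^-7
Ω = [Ca²⁺][CO3²⁻]/Ksp = (9.81×10^-3)(0.208×10^-3) / 3.890×10^-7 = 5.24

Ω = 5.24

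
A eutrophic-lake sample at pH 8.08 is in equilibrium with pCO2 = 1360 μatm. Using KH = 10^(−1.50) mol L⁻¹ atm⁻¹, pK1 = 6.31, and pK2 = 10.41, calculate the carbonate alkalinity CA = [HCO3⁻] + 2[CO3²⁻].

[CO2*] = KH · pCO2 = 10^(−1.50) × 1360×10^-6 = 4.301×10^-5 mol/L
α₀ = 1/(1 + K1/[H⁺] + K1K2/[H⁺]²) = 1/(1 + 10^+1.77 + 10^-0.56) = 0.01662
DIC = [CO2*]/α₀ = 4.301×10^-5 / 0.01662 = 2.587 mmol/L
CA = (α₁ + 2α₂)·DIC = (0.9788 + 2×0.004578) × 2.587 = 2.56 mmol/L

CA = 2.56 mmol/L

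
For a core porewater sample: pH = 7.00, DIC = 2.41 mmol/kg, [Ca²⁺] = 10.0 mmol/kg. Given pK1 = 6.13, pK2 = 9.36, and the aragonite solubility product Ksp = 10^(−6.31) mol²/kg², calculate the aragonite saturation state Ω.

α₂ = 1 / (1 + [H⁺]/K2 + [H⁺]²/(K1K2)) = 1 / (1 + 10^+2.36 + 10^+1.49)
   = 1 / (1 + 229.09 + 30.903) = 1/260.99 = 0.003832
[CO3²⁻] = α₂ × DIC = 0.003832 × 2.41 = 0.009234 mmol/kg = 9.234 μmol/kg
Ksp = 10^(−6.31) = 4.898×10^-7
Ω = [Ca²⁺][CO3²⁻]/Ksp = (10.0×10^-3)(9.234×10^-6) / 4.898×10^-7 = 0.189

Ω = 0.189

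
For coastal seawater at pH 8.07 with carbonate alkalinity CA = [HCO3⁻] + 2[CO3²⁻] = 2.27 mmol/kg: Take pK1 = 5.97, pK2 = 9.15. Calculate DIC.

CA = [HCO3⁻] + 2[CO3²⁻] = (α₁ + 2α₂)·DIC
At pH 8.07: [H⁺]/K1 = 10^-2.10 = 0.0079433, K2/[H⁺] = 10^-1.08 = 0.083176
α₁ = 1/(1 + 0.0079433 + 0.083176) = 1/1.0911 = 0.9165; α₂ = α₁·K2/[H⁺] = 0.07623
α₁ + 2α₂ = 1.0690
DIC = CA / (α₁ + 2α₂) = 2.27 / 1.0690 = 2.12 mmol/kg

DIC = 2.12 mmol/kg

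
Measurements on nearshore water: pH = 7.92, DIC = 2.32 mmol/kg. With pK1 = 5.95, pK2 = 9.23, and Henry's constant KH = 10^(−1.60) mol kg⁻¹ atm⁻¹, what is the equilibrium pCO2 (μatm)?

pCO2 = 934 μatm

α₀ = 1 / (1 + K1/[H⁺] + K1K2/[H⁺]²) = 1 / (1 + 10^+1.97 + 10^+0.66)
   = 1 / (1 + 93.325 + 4.5709) = 1/98.896 = 0.01011
[CO2*] = α₀ × DIC = 0.01011 × 2.32 = 0.02346 mmol/kg
pCO2 = [CO2*]/KH = 2.346×10^-5 / 2.512×10^-2 = 934 μatm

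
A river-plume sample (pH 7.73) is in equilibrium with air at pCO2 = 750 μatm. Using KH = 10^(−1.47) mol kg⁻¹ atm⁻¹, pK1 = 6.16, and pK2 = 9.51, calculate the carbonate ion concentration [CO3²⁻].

[CO2*] = KH · pCO2 = 10^(−1.47) × 750×10^-6 = 2.541×10^-5 mol/kg
α₀ = 1/(1 + K1/[H⁺] + K1K2/[H⁺]²) = 1/(1 + 10^+1.57 + 10^-0.21) = 0.02579
DIC = [CO2*]/α₀ = 2.541×10^-5 / 0.02579 = 0.9853 mmol/kg
[CO3²⁻] = α₂·DIC; α₂ = 0.01590, so [CO3²⁻] = 0.01590 × 0.9853 = 0.0157 mmol/kg = 15.7 μmol/kg

[CO3²⁻] = 15.7 μmol/kg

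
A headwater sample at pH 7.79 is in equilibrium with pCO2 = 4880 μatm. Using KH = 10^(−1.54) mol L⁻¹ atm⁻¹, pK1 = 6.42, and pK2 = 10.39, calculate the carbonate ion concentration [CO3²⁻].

[CO2*] = KH · pCO2 = 10^(−1.54) × 4880×10^-6 = 1.407×10^-4 mol/L
α₀ = 1/(1 + K1/[H⁺] + K1K2/[H⁺]²) = 1/(1 + 10^+1.37 + 10^-1.23) = 0.04081
DIC = [CO2*]/α₀ = 1.407×10^-4 / 0.04081 = 3.448 mmol/L
[CO3²⁻] = α₂·DIC; α₂ = 0.002403, so [CO3²⁻] = 0.002403 × 3.448 = 0.00829 mmol/L = 8.29 μmol/L

[CO3²⁻] = 8.29 μmol/L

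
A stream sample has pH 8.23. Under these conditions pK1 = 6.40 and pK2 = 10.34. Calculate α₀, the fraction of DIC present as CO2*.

α₀ = 0.0145

α₀ = 1 / (1 + K1/[H⁺] + K1K2/[H⁺]²) = 1 / (1 + 10^+1.83 + 10^-0.28)
   = 1 / (1 + 67.608 + 0.52481) = 1/69.133 = 0.01446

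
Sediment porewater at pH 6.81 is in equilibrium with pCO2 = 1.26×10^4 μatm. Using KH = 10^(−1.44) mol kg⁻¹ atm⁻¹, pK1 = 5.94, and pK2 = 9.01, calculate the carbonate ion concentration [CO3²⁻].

[CO2*] = KH · pCO2 = 10^(−1.44) × 1.26×10^4×10^-6 = 4.575×10^-4 mol/kg
α₀ = 1/(1 + K1/[H⁺] + K1K2/[H⁺]²) = 1/(1 + 10^+0.87 + 10^-1.33) = 0.1182
DIC = [CO2*]/α₀ = 4.575×10^-4 / 0.1182 = 3.870 mmol/kg
[CO3²⁻] = α₂·DIC; α₂ = 0.005529, so [CO3²⁻] = 0.005529 × 3.870 = 0.0214 mmol/kg

[CO3²⁻] = 0.0214 mmol/kg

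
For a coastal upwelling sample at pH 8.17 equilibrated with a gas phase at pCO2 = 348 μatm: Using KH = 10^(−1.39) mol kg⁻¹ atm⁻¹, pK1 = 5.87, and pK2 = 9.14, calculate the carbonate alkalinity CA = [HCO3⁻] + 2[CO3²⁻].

CA = 3.43 mmol/kg

[CO2*] = KH · pCO2 = 10^(−1.39) × 348×10^-6 = 1.418×10^-5 mol/kg
α₀ = 1/(1 + K1/[H⁺] + K1K2/[H⁺]²) = 1/(1 + 10^+2.30 + 10^+1.33) = 0.004506
DIC = [CO2*]/α₀ = 1.418×10^-5 / 0.004506 = 3.146 mmol/kg
CA = (α₁ + 2α₂)·DIC = (0.8991 + 2×0.09635) × 3.146 = 3.43 mmol/kg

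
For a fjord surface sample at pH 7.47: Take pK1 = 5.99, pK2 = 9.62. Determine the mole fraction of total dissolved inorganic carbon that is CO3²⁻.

α₂ = 1 / (1 + [H⁺]/K2 + [H⁺]²/(K1K2)) = 1 / (1 + 10^+2.15 + 10^+0.67)
   = 1 / (1 + 141.25 + 4.6774) = 1/146.93 = 0.006806

α₂ = 0.00681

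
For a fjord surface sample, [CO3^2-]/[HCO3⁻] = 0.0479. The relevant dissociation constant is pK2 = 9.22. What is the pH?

pH = 7.90

From K2 = [H⁺][CO3^2-]/[HCO3⁻]:  pH = pK2 + log₁₀([CO3^2-]/[HCO3⁻])
log₁₀(0.0479) = -1.320
pH = 9.22 + (-1.320) = 7.90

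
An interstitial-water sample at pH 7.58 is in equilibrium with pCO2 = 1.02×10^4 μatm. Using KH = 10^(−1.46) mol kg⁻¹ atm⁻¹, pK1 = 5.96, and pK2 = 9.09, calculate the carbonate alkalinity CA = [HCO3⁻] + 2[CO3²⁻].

[CO2*] = KH · pCO2 = 10^(−1.46) × 1.02×10^4×10^-6 = 3.537×10^-4 mol/kg
α₀ = 1/(1 + K1/[H⁺] + K1K2/[H⁺]²) = 1/(1 + 10^+1.62 + 10^+0.11) = 0.02274
DIC = [CO2*]/α₀ = 3.537×10^-4 / 0.02274 = 15.55 mmol/kg
CA = (α₁ + 2α₂)·DIC = (0.9480 + 2×0.02929) × 15.55 = 15.7 mmol/kg

CA = 15.7 mmol/kg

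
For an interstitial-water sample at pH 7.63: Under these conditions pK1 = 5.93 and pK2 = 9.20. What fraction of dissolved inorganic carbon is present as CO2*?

α₀ = 0.0191

α₀ = 1 / (1 + K1/[H⁺] + K1K2/[H⁺]²) = 1 / (1 + 10^+1.70 + 10^+0.13)
   = 1 / (1 + 50.119 + 1.3490) = 1/52.468 = 0.01906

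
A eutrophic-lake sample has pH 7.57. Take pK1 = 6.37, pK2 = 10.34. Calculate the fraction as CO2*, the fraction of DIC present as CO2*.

α₀ = 1 / (1 + K1/[H⁺] + K1K2/[H⁺]²) = 1 / (1 + 10^+1.20 + 10^-1.57)
   = 1 / (1 + 15.849 + 0.026915) = 1/16.876 = 0.05926

α₀ = 0.0593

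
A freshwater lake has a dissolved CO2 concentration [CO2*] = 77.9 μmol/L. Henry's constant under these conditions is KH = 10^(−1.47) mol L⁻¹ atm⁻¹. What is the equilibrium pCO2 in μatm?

KH = 10^(−1.47) = 3.388×10^-2 mol L⁻¹ atm⁻¹
pCO2 = [CO2*]/KH = 77.9×10^-6 / 3.388×10^-2 = 2.30×10^-3 atm = 2300 μatm

pCO2 = 2300 μatm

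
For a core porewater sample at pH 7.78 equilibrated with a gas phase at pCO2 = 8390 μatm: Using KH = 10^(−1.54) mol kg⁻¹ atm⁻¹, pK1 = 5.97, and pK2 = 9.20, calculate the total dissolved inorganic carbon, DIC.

[CO2*] = KH · pCO2 = 10^(−1.54) × 8390×10^-6 = 2.420×10^-4 mol/kg
α₀ = 1/(1 + K1/[H⁺] + K1K2/[H⁺]²) = 1/(1 + 10^+1.81 + 10^+0.39) = 0.01470
DIC = [CO2*]/α₀ = 2.420×10^-4 / 0.01470 = 16.5 mmol/kg

DIC = 16.5 mmol/kg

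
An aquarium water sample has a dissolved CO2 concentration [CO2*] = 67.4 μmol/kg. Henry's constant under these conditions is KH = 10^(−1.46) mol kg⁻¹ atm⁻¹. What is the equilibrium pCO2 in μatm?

KH = 10^(−1.46) = 3.467×10^-2 mol kg⁻¹ atm⁻¹
pCO2 = [CO2*]/KH = 67.4×10^-6 / 3.467×10^-2 = 1.94×10^-3 atm = 1940 μatm

pCO2 = 1940 μatm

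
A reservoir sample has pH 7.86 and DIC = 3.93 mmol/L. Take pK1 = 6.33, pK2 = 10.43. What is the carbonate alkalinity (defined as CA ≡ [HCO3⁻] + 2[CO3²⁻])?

CA = [HCO3⁻] + 2[CO3²⁻] = (α₁ + 2α₂)·DIC
At pH 7.86: [H⁺]/K1 = 10^-1.53 = 0.029512, K2/[H⁺] = 10^-2.57 = 0.0026915
α₁ = 1/(1 + 0.029512 + 0.0026915) = 1/1.0322 = 0.9688; α₂ = α₁·K2/[H⁺] = 0.002608
α₁ + 2α₂ = 0.9740
CA = 0.9740 × 3.93 = 3.83 mmol/L

CA = 3.83 mmol/L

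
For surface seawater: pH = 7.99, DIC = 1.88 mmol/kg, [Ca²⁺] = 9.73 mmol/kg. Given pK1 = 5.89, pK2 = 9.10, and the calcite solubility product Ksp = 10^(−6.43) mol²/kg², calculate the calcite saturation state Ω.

α₂ = 1 / (1 + [H⁺]/K2 + [H⁺]²/(K1K2)) = 1 / (1 + 10^+1.11 + 10^-0.99)
   = 1 / (1 + 12.882 + 0.10233) = 1/13.985 = 0.07151
[CO3²⁻] = α₂ × DIC = 0.07151 × 1.88 = 0.1344 mmol/kg
Ksp = 10^(−6.43) = 3.715×10^-7
Ω = [Ca²⁺][CO3²⁻]/Ksp = (9.73×10^-3)(1.344×10^-4) / 3.715×10^-7 = 3.52

Ω = 3.52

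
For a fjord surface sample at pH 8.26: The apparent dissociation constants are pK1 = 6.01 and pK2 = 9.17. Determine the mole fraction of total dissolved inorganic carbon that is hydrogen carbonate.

α₁ = 0.886

α₁ = 1 / (1 + [H⁺]/K1 + K2/[H⁺]) = 1 / (1 + 10^-2.25 + 10^-0.91)
   = 1 / (1 + 0.0056234 + 0.12303) = 1/1.1287 = 0.8860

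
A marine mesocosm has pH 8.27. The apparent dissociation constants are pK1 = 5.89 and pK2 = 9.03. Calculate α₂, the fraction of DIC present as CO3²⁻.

α₂ = 1 / (1 + [H⁺]/K2 + [H⁺]²/(K1K2)) = 1 / (1 + 10^+0.76 + 10^-1.62)
   = 1 / (1 + 5.7544 + 0.023988) = 1/6.7784 = 0.1475

α₂ = 0.148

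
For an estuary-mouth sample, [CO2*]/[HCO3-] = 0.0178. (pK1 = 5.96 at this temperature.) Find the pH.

pH = 7.71

From K1 = [H⁺][HCO3-]/[CO2*]:  pH = pK1 − log₁₀([CO2*]/[HCO3-])
log₁₀(0.0178) = -1.750
pH = 5.96 − (-1.750) = 7.71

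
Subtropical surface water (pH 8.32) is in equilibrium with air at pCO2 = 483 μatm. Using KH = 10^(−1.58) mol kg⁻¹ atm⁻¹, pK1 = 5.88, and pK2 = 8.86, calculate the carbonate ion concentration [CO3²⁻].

[CO3²⁻] = 1.01 mmol/kg

[CO2*] = KH · pCO2 = 10^(−1.58) × 483×10^-6 = 1.270×10^-5 mol/kg
α₀ = 1/(1 + K1/[H⁺] + K1K2/[H⁺]²) = 1/(1 + 10^+2.44 + 10^+1.90) = 0.002810
DIC = [CO2*]/α₀ = 1.270×10^-5 / 0.002810 = 4.521 mmol/kg
[CO3²⁻] = α₂·DIC; α₂ = 0.2232, so [CO3²⁻] = 0.2232 × 4.521 = 1.01 mmol/kg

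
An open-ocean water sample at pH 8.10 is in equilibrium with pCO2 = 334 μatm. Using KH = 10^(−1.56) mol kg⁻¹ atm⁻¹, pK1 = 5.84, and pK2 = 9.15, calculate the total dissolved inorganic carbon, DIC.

[CO2*] = KH · pCO2 = 10^(−1.56) × 334×10^-6 = 9.199×10^-6 mol/kg
α₀ = 1/(1 + K1/[H⁺] + K1K2/[H⁺]²) = 1/(1 + 10^+2.26 + 10^+1.21) = 0.005020
DIC = [CO2*]/α₀ = 9.199×10^-6 / 0.005020 = 1.83 mmol/kg

DIC = 1.83 mmol/kg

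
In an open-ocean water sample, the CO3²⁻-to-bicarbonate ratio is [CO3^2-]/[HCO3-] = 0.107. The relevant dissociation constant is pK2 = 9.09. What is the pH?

pH = 8.12

From K2 = [H⁺][CO3^2-]/[HCO3-]:  pH = pK2 + log₁₀([CO3^2-]/[HCO3-])
log₁₀(0.107) = -0.971
pH = 9.09 + (-0.971) = 8.12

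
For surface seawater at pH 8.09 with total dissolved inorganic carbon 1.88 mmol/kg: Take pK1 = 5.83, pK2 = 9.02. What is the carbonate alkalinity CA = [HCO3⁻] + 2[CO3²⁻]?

CA = [HCO3⁻] + 2[CO3²⁻] = (α₁ + 2α₂)·DIC
At pH 8.09: [H⁺]/K1 = 10^-2.26 = 0.0054954, K2/[H⁺] = 10^-0.93 = 0.11749
α₁ = 1/(1 + 0.0054954 + 0.11749) = 1/1.1230 = 0.8905; α₂ = α₁·K2/[H⁺] = 0.1046
α₁ + 2α₂ = 1.0997
CA = 1.0997 × 1.88 = 2.07 mmol/kg

CA = 2.07 mmol/kg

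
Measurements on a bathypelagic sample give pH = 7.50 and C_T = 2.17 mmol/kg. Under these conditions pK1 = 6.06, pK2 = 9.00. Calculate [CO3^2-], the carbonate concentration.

[CO3²⁻] = 0.0643 mmol/kg

α₂ = 1 / (1 + [H⁺]/K2 + [H⁺]²/(K1K2)) = 1 / (1 + 10^+1.50 + 10^+0.06)
   = 1 / (1 + 31.623 + 1.1482) = 1/33.771 = 0.02961
[CO3²⁻] = α₂ × DIC = 0.02961 × 2.17 = 0.0643 mmol/kg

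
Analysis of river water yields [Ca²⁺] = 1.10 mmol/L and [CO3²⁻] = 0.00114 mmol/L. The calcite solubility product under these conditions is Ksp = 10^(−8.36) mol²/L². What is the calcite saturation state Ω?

Ω = 0.287

Ksp = 10^(−8.36) = 4.365×10^-9
Ω = [Ca²⁺][CO3²⁻]/Ksp = (1.10×10^-3)(0.00114×10^-3) / 4.365×10^-9 = 0.287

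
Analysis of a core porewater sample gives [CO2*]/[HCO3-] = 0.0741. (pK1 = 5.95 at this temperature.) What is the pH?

From K1 = [H⁺][HCO3-]/[CO2*]:  pH = pK1 − log₁₀([CO2*]/[HCO3-])
log₁₀(0.0741) = -1.130
pH = 5.95 − (-1.130) = 7.08

pH = 7.08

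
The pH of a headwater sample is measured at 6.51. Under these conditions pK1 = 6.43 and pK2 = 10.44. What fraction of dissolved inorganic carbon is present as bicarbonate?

α₁ = 1 / (1 + [H⁺]/K1 + K2/[H⁺]) = 1 / (1 + 10^-0.08 + 10^-3.93)
   = 1 / (1 + 0.83176 + 0.00011749) = 1/1.8319 = 0.5459

α₁ = 0.546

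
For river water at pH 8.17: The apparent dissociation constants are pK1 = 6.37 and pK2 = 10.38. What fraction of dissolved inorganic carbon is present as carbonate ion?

α₂ = 1 / (1 + [H⁺]/K2 + [H⁺]²/(K1K2)) = 1 / (1 + 10^+2.21 + 10^+0.41)
   = 1 / (1 + 162.18 + 2.5704) = 1/165.75 = 0.006033

α₂ = 0.00603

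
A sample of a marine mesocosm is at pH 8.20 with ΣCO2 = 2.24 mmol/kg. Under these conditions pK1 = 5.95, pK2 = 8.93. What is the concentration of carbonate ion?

α₂ = 1 / (1 + [H⁺]/K2 + [H⁺]²/(K1K2)) = 1 / (1 + 10^+0.73 + 10^-1.52)
   = 1 / (1 + 5.3703 + 0.030200) = 1/6.4005 = 0.1562
[CO3²⁻] = α₂ × DIC = 0.1562 × 2.24 = 0.350 mmol/kg

[CO3²⁻] = 0.350 mmol/kg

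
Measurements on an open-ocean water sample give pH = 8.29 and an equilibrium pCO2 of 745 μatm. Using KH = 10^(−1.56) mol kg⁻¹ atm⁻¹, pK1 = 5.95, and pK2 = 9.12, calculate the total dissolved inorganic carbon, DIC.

DIC = 5.17 mmol/kg

[CO2*] = KH · pCO2 = 10^(−1.56) × 745×10^-6 = 2.052×10^-5 mol/kg
α₀ = 1/(1 + K1/[H⁺] + K1K2/[H⁺]²) = 1/(1 + 10^+2.34 + 10^+1.51) = 0.003966
DIC = [CO2*]/α₀ = 2.052×10^-5 / 0.003966 = 5.17 mmol/kg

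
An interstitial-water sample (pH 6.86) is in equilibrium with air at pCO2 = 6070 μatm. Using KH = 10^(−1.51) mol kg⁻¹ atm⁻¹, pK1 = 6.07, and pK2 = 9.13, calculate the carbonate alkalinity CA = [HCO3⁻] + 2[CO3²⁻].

[CO2*] = KH · pCO2 = 10^(−1.51) × 6070×10^-6 = 1.876×10^-4 mol/kg
α₀ = 1/(1 + K1/[H⁺] + K1K2/[H⁺]²) = 1/(1 + 10^+0.79 + 10^-1.48) = 0.1389
DIC = [CO2*]/α₀ = 1.876×10^-4 / 0.1389 = 1.350 mmol/kg
CA = (α₁ + 2α₂)·DIC = (0.8565 + 2×0.004600) × 1.350 = 1.17 mmol/kg

CA = 1.17 mmol/kg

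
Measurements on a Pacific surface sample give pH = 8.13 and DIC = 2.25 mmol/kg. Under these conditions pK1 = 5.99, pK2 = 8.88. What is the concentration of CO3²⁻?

[CO3²⁻] = 0.338 mmol/kg

α₂ = 1 / (1 + [H⁺]/K2 + [H⁺]²/(K1K2)) = 1 / (1 + 10^+0.75 + 10^-1.39)
   = 1 / (1 + 5.6234 + 0.040738) = 1/6.6642 = 0.1501
[CO3²⁻] = α₂ × DIC = 0.1501 × 2.25 = 0.338 mmol/kg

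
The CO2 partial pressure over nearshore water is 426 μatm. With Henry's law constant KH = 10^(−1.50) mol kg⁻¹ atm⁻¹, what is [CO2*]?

KH = 10^(−1.50) = 3.162×10^-2 mol kg⁻¹ atm⁻¹
[CO2*] = KH · pCO2 = 3.162×10^-2 × 426×10^-6 atm = 1.35×10^-5 mol/kg

[CO2*] = 13.5 μmol/kg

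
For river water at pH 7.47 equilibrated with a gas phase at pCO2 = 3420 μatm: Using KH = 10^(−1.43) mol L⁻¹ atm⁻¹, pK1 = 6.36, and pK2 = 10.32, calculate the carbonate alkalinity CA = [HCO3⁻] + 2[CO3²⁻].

CA = 1.64 mmol/L

[CO2*] = KH · pCO2 = 10^(−1.43) × 3420×10^-6 = 1.271×10^-4 mol/L
α₀ = 1/(1 + K1/[H⁺] + K1K2/[H⁺]²) = 1/(1 + 10^+1.11 + 10^-1.74) = 0.07194
DIC = [CO2*]/α₀ = 1.271×10^-4 / 0.07194 = 1.766 mmol/L
CA = (α₁ + 2α₂)·DIC = (0.9268 + 2×0.001309) × 1.766 = 1.64 mmol/L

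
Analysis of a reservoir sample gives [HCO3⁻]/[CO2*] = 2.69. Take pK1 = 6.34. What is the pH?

From K1 = [H⁺][HCO3⁻]/[CO2*]:  pH = pK1 + log₁₀([HCO3⁻]/[CO2*])
log₁₀(2.69) = +0.430
pH = 6.34 + (+0.430) = 6.77

pH = 6.77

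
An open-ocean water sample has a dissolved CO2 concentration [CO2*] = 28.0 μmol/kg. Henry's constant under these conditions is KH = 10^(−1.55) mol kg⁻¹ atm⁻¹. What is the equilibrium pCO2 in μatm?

KH = 10^(−1.55) = 2.818×10^-2 mol kg⁻¹ atm⁻¹
pCO2 = [CO2*]/KH = 28.0×10^-6 / 2.818×10^-2 = 9.93×10^-4 atm = 993 μatm

pCO2 = 993 μatm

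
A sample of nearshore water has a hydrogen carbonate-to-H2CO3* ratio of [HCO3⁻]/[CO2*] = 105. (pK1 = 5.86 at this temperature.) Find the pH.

pH = 7.88

From K1 = [H⁺][HCO3⁻]/[CO2*]:  pH = pK1 + log₁₀([HCO3⁻]/[CO2*])
log₁₀(105) = +2.021
pH = 5.86 + (+2.021) = 7.88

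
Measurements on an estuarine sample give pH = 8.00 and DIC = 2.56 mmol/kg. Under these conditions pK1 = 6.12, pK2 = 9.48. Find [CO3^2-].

α₂ = 1 / (1 + [H⁺]/K2 + [H⁺]²/(K1K2)) = 1 / (1 + 10^+1.48 + 10^-0.40)
   = 1 / (1 + 30.200 + 0.39811) = 1/31.598 = 0.03165
[CO3²⁻] = α₂ × DIC = 0.03165 × 2.56 = 0.0810 mmol/kg

[CO3²⁻] = 0.0810 mmol/kg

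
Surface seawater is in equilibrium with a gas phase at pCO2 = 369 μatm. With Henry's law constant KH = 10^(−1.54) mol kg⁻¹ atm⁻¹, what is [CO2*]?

[CO2*] = 10.6 μmol/kg

KH = 10^(−1.54) = 2.884×10^-2 mol kg⁻¹ atm⁻¹
[CO2*] = KH · pCO2 = 2.884×10^-2 × 369×10^-6 atm = 1.06×10^-5 mol/kg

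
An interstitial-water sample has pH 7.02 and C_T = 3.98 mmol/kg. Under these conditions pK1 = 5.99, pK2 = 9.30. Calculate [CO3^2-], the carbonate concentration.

[CO3²⁻] = 19.0 μmol/kg

α₂ = 1 / (1 + [H⁺]/K2 + [H⁺]²/(K1K2)) = 1 / (1 + 10^+2.28 + 10^+1.25)
   = 1 / (1 + 190.55 + 17.783) = 1/209.33 = 0.004777
[CO3²⁻] = α₂ × DIC = 0.004777 × 3.98 = 0.0190 mmol/kg = 19.0 μmol/kg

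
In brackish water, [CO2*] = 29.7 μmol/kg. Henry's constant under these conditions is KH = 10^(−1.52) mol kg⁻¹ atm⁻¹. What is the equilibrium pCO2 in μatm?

pCO2 = 983 μatm

KH = 10^(−1.52) = 3.020×10^-2 mol kg⁻¹ atm⁻¹
pCO2 = [CO2*]/KH = 29.7×10^-6 / 3.020×10^-2 = 9.83×10^-4 atm = 983 μatm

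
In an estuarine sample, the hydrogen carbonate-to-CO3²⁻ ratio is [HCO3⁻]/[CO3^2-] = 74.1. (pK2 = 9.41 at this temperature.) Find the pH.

From K2 = [H⁺][CO3^2-]/[HCO3⁻]:  pH = pK2 − log₁₀([HCO3⁻]/[CO3^2-])
log₁₀(74.1) = +1.870
pH = 9.41 − (+1.870) = 7.54

pH = 7.54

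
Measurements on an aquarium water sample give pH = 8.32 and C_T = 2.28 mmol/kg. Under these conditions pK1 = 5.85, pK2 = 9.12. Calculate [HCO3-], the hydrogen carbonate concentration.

[HCO3⁻] = 1.96 mmol/kg

α₁ = 1 / (1 + [H⁺]/K1 + K2/[H⁺]) = 1 / (1 + 10^-2.47 + 10^-0.80)
   = 1 / (1 + 0.0033884 + 0.15849) = 1/1.1619 = 0.8607
[HCO3⁻] = α₁ × DIC = 0.8607 × 2.28 = 1.96 mmol/kg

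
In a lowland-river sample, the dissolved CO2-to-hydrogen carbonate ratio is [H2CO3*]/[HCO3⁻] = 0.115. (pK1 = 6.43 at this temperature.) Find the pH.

pH = 7.37

From K1 = [H⁺][HCO3⁻]/[H2CO3*]:  pH = pK1 − log₁₀([H2CO3*]/[HCO3⁻])
log₁₀(0.115) = -0.939
pH = 6.43 − (-0.939) = 7.37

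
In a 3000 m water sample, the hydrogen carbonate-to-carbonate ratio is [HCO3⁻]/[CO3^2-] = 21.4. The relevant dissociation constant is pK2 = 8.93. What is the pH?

From K2 = [H⁺][CO3^2-]/[HCO3⁻]:  pH = pK2 − log₁₀([HCO3⁻]/[CO3^2-])
log₁₀(21.4) = +1.330
pH = 8.93 − (+1.330) = 7.60

pH = 7.60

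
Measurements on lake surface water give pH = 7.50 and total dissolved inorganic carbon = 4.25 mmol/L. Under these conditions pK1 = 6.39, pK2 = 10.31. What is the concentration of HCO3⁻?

[HCO3⁻] = 3.94 mmol/L

α₁ = 1 / (1 + [H⁺]/K1 + K2/[H⁺]) = 1 / (1 + 10^-1.11 + 10^-2.81)
   = 1 / (1 + 0.077625 + 0.0015488) = 1/1.0792 = 0.9266
[HCO3⁻] = α₁ × DIC = 0.9266 × 4.25 = 3.94 mmol/L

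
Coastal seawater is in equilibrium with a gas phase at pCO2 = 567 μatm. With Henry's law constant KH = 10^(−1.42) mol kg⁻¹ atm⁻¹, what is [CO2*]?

[CO2*] = 21.6 μmol/kg

KH = 10^(−1.42) = 3.802×10^-2 mol kg⁻¹ atm⁻¹
[CO2*] = KH · pCO2 = 3.802×10^-2 × 567×10^-6 atm = 2.16×10^-5 mol/kg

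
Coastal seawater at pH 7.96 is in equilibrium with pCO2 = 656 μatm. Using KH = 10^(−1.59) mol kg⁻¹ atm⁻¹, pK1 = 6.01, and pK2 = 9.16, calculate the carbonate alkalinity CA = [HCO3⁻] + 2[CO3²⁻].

CA = 1.69 mmol/kg

[CO2*] = KH · pCO2 = 10^(−1.59) × 656×10^-6 = 1.686×10^-5 mol/kg
α₀ = 1/(1 + K1/[H⁺] + K1K2/[H⁺]²) = 1/(1 + 10^+1.95 + 10^+0.75) = 0.01044
DIC = [CO2*]/α₀ = 1.686×10^-5 / 0.01044 = 1.614 mmol/kg
CA = (α₁ + 2α₂)·DIC = (0.9308 + 2×0.05873) × 1.614 = 1.69 mmol/kg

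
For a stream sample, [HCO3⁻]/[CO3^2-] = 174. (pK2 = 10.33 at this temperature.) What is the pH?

pH = 8.09

From K2 = [H⁺][CO3^2-]/[HCO3⁻]:  pH = pK2 − log₁₀([HCO3⁻]/[CO3^2-])
log₁₀(174) = +2.241
pH = 10.33 − (+2.241) = 8.09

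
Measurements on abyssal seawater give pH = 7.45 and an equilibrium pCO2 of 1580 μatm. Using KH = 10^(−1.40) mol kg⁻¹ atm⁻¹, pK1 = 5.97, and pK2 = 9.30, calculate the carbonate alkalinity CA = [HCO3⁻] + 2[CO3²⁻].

CA = 1.95 mmol/kg

[CO2*] = KH · pCO2 = 10^(−1.40) × 1580×10^-6 = 6.290×10^-5 mol/kg
α₀ = 1/(1 + K1/[H⁺] + K1K2/[H⁺]²) = 1/(1 + 10^+1.48 + 10^-0.37) = 0.03162
DIC = [CO2*]/α₀ = 6.290×10^-5 / 0.03162 = 1.989 mmol/kg
CA = (α₁ + 2α₂)·DIC = (0.9549 + 2×0.01349) × 1.989 = 1.95 mmol/kg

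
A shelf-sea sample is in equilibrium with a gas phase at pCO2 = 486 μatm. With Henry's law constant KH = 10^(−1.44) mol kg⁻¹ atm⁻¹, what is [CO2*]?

[CO2*] = 17.6 μmol/kg

KH = 10^(−1.44) = 3.631×10^-2 mol kg⁻¹ atm⁻¹
[CO2*] = KH · pCO2 = 3.631×10^-2 × 486×10^-6 atm = 1.76×10^-5 mol/kg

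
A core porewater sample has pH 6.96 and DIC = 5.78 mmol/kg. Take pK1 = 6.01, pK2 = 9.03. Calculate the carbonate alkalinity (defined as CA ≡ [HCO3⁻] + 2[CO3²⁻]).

CA = [HCO3⁻] + 2[CO3²⁻] = (α₁ + 2α₂)·DIC
At pH 6.96: [H⁺]/K1 = 10^-0.95 = 0.11220, K2/[H⁺] = 10^-2.07 = 0.0085114
α₁ = 1/(1 + 0.11220 + 0.0085114) = 1/1.1207 = 0.8923; α₂ = α₁·K2/[H⁺] = 0.007595
α₁ + 2α₂ = 0.9075
CA = 0.9075 × 5.78 = 5.25 mmol/kg

CA = 5.25 mmol/kg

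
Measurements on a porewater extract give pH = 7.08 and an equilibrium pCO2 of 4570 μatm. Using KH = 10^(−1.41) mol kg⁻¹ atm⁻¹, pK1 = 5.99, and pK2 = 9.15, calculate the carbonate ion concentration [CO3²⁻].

[CO2*] = KH · pCO2 = 10^(−1.41) × 4570×10^-6 = 1.778×10^-4 mol/kg
α₀ = 1/(1 + K1/[H⁺] + K1K2/[H⁺]²) = 1/(1 + 10^+1.09 + 10^-0.98) = 0.07459
DIC = [CO2*]/α₀ = 1.778×10^-4 / 0.07459 = 2.384 mmol/kg
[CO3²⁻] = α₂·DIC; α₂ = 0.007810, so [CO3²⁻] = 0.007810 × 2.384 = 0.0186 mmol/kg = 18.6 μmol/kg

[CO3²⁻] = 18.6 μmol/kg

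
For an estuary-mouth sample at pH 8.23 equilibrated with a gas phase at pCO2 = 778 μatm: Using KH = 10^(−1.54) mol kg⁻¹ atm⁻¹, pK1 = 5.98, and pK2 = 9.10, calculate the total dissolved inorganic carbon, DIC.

DIC = 4.55 mmol/kg

[CO2*] = KH · pCO2 = 10^(−1.54) × 778×10^-6 = 2.244×10^-5 mol/kg
α₀ = 1/(1 + K1/[H⁺] + K1K2/[H⁺]²) = 1/(1 + 10^+2.25 + 10^+1.38) = 0.004931
DIC = [CO2*]/α₀ = 2.244×10^-5 / 0.004931 = 4.55 mmol/kg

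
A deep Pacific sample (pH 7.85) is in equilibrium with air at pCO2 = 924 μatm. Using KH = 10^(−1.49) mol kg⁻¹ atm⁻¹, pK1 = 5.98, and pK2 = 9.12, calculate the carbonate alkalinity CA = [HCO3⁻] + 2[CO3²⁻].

[CO2*] = KH · pCO2 = 10^(−1.49) × 924×10^-6 = 2.990×10^-5 mol/kg
α₀ = 1/(1 + K1/[H⁺] + K1K2/[H⁺]²) = 1/(1 + 10^+1.87 + 10^+0.60) = 0.01264
DIC = [CO2*]/α₀ = 2.990×10^-5 / 0.01264 = 2.365 mmol/kg
CA = (α₁ + 2α₂)·DIC = (0.9370 + 2×0.05032) × 2.365 = 2.45 mmol/kg

CA = 2.45 mmol/kg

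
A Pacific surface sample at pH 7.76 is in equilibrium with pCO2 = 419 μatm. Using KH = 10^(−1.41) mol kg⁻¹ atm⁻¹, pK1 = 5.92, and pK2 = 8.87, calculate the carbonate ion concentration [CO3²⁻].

[CO2*] = KH · pCO2 = 10^(−1.41) × 419×10^-6 = 1.630×10^-5 mol/kg
α₀ = 1/(1 + K1/[H⁺] + K1K2/[H⁺]²) = 1/(1 + 10^+1.84 + 10^+0.73) = 0.01324
DIC = [CO2*]/α₀ = 1.630×10^-5 / 0.01324 = 1.232 mmol/kg
[CO3²⁻] = α₂·DIC; α₂ = 0.07108, so [CO3²⁻] = 0.07108 × 1.232 = 0.0875 mmol/kg

[CO3²⁻] = 0.0875 mmol/kg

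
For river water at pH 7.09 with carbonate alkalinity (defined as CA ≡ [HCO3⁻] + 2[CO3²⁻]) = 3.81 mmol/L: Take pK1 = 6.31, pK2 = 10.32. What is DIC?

CA = [HCO3⁻] + 2[CO3²⁻] = (α₁ + 2α₂)·DIC
At pH 7.09: [H⁺]/K1 = 10^-0.78 = 0.16596, K2/[H⁺] = 10^-3.23 = 0.00058884
α₁ = 1/(1 + 0.16596 + 0.00058884) = 1/1.1665 = 0.8572; α₂ = α₁·K2/[H⁺] = 0.0005048
α₁ + 2α₂ = 0.8582
DIC = CA / (α₁ + 2α₂) = 3.81 / 0.8582 = 4.44 mmol/L

DIC = 4.44 mmol/L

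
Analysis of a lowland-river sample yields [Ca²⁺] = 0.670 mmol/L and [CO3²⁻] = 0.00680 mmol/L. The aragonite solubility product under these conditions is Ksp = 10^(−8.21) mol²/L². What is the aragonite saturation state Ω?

Ω = 0.739

Ksp = 10^(−8.21) = 6.166×10^-9
Ω = [Ca²⁺][CO3²⁻]/Ksp = (0.670×10^-3)(0.00680×10^-3) / 6.166×10^-9 = 0.739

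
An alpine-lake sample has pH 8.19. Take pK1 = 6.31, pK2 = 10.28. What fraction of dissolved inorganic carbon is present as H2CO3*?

α₀ = 0.0129

α₀ = 1 / (1 + K1/[H⁺] + K1K2/[H⁺]²) = 1 / (1 + 10^+1.88 + 10^-0.21)
   = 1 / (1 + 75.858 + 0.61660) = 1/77.474 = 0.01291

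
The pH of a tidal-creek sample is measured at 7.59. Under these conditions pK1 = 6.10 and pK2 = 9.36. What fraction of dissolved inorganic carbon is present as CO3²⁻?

α₂ = 0.0162

α₂ = 1 / (1 + [H⁺]/K2 + [H⁺]²/(K1K2)) = 1 / (1 + 10^+1.77 + 10^+0.28)
   = 1 / (1 + 58.884 + 1.9055) = 1/61.790 = 0.01618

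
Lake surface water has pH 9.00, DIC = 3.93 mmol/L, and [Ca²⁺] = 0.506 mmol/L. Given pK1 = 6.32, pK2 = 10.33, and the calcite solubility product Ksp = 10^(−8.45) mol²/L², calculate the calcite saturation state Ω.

Ω = 25.0

α₂ = 1 / (1 + [H⁺]/K2 + [H⁺]²/(K1K2)) = 1 / (1 + 10^+1.33 + 10^-1.35)
   = 1 / (1 + 21.380 + 0.044668) = 1/22.424 = 0.04459
[CO3²⁻] = α₂ × DIC = 0.04459 × 3.93 = 0.1753 mmol/L
Ksp = 10^(−8.45) = 3.548×10^-9
Ω = [Ca²⁺][CO3²⁻]/Ksp = (0.506×10^-3)(1.753×10^-4) / 3.548×10^-9 = 25.0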